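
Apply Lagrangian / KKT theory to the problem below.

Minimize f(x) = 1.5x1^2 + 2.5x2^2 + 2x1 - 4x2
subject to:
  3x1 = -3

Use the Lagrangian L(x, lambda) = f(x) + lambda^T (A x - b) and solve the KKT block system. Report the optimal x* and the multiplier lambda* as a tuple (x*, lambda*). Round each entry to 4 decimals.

Form the Lagrangian:
  L(x, lambda) = (1/2) x^T Q x + c^T x + lambda^T (A x - b)
Stationarity (grad_x L = 0): Q x + c + A^T lambda = 0.
Primal feasibility: A x = b.

This gives the KKT block system:
  [ Q   A^T ] [ x     ]   [-c ]
  [ A    0  ] [ lambda ] = [ b ]

Solving the linear system:
  x*      = (-1, 0.8)
  lambda* = (0.3333)
  f(x*)   = -2.1

x* = (-1, 0.8), lambda* = (0.3333)


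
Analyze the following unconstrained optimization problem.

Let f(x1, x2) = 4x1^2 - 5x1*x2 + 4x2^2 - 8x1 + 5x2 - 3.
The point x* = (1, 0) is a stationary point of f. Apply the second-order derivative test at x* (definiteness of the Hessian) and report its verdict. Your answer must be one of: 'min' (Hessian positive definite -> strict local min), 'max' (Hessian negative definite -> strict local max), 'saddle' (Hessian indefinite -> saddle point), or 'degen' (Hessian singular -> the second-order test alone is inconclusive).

Compute the Hessian H = grad^2 f:
  H = [[8, -5], [-5, 8]]
Verify stationarity: grad f(x*) = H x* + g = (0, 0).
Eigenvalues of H: 3, 13.
Both eigenvalues > 0, so H is positive definite -> x* is a strict local min.

min


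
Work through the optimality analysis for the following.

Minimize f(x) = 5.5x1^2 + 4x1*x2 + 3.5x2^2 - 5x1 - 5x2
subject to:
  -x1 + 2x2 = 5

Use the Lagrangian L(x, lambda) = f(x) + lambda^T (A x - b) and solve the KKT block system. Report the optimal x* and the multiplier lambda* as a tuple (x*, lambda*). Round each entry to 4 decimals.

Form the Lagrangian:
  L(x, lambda) = (1/2) x^T Q x + c^T x + lambda^T (A x - b)
Stationarity (grad_x L = 0): Q x + c + A^T lambda = 0.
Primal feasibility: A x = b.

This gives the KKT block system:
  [ Q   A^T ] [ x     ]   [-c ]
  [ A    0  ] [ lambda ] = [ b ]

Solving the linear system:
  x*      = (-0.6716, 2.1642)
  lambda* = (-3.7313)
  f(x*)   = 5.597

x* = (-0.6716, 2.1642), lambda* = (-3.7313)


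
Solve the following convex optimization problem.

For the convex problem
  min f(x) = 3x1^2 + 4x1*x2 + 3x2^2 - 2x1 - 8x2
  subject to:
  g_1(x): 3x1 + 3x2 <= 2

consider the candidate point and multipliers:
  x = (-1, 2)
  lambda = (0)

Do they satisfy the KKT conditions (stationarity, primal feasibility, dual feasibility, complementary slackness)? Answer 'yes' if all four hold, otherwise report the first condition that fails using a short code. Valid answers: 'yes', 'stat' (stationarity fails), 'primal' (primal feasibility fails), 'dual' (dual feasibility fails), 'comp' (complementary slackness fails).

Gradient of f: grad f(x) = Q x + c = (0, 0)
Constraint values g_i(x) = a_i^T x - b_i:
  g_1((-1, 2)) = 1
Stationarity residual: grad f(x) + sum_i lambda_i a_i = (0, 0)
  -> stationarity OK
Primal feasibility (all g_i <= 0): FAILS
Dual feasibility (all lambda_i >= 0): OK
Complementary slackness (lambda_i * g_i(x) = 0 for all i): OK

Verdict: the first failing condition is primal_feasibility -> primal.

primal


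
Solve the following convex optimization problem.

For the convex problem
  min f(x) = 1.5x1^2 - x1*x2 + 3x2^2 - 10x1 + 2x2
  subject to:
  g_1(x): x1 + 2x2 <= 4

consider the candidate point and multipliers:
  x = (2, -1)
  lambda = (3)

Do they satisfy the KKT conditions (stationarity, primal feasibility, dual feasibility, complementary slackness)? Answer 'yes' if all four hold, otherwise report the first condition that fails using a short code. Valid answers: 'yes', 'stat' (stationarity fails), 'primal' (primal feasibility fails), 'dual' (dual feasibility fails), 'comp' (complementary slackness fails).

Gradient of f: grad f(x) = Q x + c = (-3, -6)
Constraint values g_i(x) = a_i^T x - b_i:
  g_1((2, -1)) = -4
Stationarity residual: grad f(x) + sum_i lambda_i a_i = (0, 0)
  -> stationarity OK
Primal feasibility (all g_i <= 0): OK
Dual feasibility (all lambda_i >= 0): OK
Complementary slackness (lambda_i * g_i(x) = 0 for all i): FAILS

Verdict: the first failing condition is complementary_slackness -> comp.

comp


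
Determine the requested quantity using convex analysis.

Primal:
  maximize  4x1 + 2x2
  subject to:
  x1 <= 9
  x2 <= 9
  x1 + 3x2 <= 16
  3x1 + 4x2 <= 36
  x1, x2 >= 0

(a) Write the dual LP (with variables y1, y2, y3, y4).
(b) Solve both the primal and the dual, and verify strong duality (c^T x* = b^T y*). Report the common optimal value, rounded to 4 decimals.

The standard primal-dual pair for 'max c^T x s.t. A x <= b, x >= 0' is:
  Dual:  min b^T y  s.t.  A^T y >= c,  y >= 0.

So the dual LP is:
  minimize  9y1 + 9y2 + 16y3 + 36y4
  subject to:
    y1 + y3 + 3y4 >= 4
    y2 + 3y3 + 4y4 >= 2
    y1, y2, y3, y4 >= 0

Solving the primal: x* = (9, 2.25).
  primal value c^T x* = 40.5.
Solving the dual: y* = (2.5, 0, 0, 0.5).
  dual value b^T y* = 40.5.
Strong duality: c^T x* = b^T y*. Confirmed.

40.5


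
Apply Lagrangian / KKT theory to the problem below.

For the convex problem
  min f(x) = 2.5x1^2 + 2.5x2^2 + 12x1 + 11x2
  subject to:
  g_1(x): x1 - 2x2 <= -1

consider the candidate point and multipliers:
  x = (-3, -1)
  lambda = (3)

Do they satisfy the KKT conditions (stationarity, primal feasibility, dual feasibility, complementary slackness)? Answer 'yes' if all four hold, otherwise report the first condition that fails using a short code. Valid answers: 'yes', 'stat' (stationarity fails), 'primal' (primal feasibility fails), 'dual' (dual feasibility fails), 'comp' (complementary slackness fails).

Gradient of f: grad f(x) = Q x + c = (-3, 6)
Constraint values g_i(x) = a_i^T x - b_i:
  g_1((-3, -1)) = 0
Stationarity residual: grad f(x) + sum_i lambda_i a_i = (0, 0)
  -> stationarity OK
Primal feasibility (all g_i <= 0): OK
Dual feasibility (all lambda_i >= 0): OK
Complementary slackness (lambda_i * g_i(x) = 0 for all i): OK

Verdict: yes, KKT holds.

yes


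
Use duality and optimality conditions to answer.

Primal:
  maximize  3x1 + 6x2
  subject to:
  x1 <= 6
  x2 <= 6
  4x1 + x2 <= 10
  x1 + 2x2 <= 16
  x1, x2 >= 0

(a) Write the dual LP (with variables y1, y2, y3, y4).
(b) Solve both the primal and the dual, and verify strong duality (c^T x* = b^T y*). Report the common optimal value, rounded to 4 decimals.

The standard primal-dual pair for 'max c^T x s.t. A x <= b, x >= 0' is:
  Dual:  min b^T y  s.t.  A^T y >= c,  y >= 0.

So the dual LP is:
  minimize  6y1 + 6y2 + 10y3 + 16y4
  subject to:
    y1 + 4y3 + y4 >= 3
    y2 + y3 + 2y4 >= 6
    y1, y2, y3, y4 >= 0

Solving the primal: x* = (1, 6).
  primal value c^T x* = 39.
Solving the dual: y* = (0, 5.25, 0.75, 0).
  dual value b^T y* = 39.
Strong duality: c^T x* = b^T y*. Confirmed.

39


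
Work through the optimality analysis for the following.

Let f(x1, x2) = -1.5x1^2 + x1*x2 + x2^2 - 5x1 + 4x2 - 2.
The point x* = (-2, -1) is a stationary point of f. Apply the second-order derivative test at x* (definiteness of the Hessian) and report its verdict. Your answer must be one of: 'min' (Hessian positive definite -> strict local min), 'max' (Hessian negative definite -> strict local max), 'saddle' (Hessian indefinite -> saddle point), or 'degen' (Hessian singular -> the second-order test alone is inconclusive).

Compute the Hessian H = grad^2 f:
  H = [[-3, 1], [1, 2]]
Verify stationarity: grad f(x*) = H x* + g = (0, 0).
Eigenvalues of H: -3.1926, 2.1926.
Eigenvalues have mixed signs, so H is indefinite -> x* is a saddle point.

saddle


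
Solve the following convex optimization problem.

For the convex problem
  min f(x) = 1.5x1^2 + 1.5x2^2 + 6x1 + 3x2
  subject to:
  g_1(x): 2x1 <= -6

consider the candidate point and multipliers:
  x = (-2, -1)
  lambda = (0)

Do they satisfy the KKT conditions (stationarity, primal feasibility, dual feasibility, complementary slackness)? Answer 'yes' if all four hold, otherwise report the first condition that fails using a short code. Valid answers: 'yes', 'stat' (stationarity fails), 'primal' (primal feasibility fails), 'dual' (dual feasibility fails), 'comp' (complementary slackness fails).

Gradient of f: grad f(x) = Q x + c = (0, 0)
Constraint values g_i(x) = a_i^T x - b_i:
  g_1((-2, -1)) = 2
Stationarity residual: grad f(x) + sum_i lambda_i a_i = (0, 0)
  -> stationarity OK
Primal feasibility (all g_i <= 0): FAILS
Dual feasibility (all lambda_i >= 0): OK
Complementary slackness (lambda_i * g_i(x) = 0 for all i): OK

Verdict: the first failing condition is primal_feasibility -> primal.

primal


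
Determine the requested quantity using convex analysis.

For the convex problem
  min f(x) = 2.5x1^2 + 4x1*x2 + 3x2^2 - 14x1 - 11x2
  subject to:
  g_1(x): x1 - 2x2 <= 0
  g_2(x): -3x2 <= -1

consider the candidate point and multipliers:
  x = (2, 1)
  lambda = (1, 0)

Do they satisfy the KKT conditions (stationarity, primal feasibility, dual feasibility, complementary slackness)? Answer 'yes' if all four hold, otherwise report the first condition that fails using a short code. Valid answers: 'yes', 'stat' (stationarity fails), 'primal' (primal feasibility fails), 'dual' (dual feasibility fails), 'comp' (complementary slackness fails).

Gradient of f: grad f(x) = Q x + c = (0, 3)
Constraint values g_i(x) = a_i^T x - b_i:
  g_1((2, 1)) = 0
  g_2((2, 1)) = -2
Stationarity residual: grad f(x) + sum_i lambda_i a_i = (1, 1)
  -> stationarity FAILS
Primal feasibility (all g_i <= 0): OK
Dual feasibility (all lambda_i >= 0): OK
Complementary slackness (lambda_i * g_i(x) = 0 for all i): OK

Verdict: the first failing condition is stationarity -> stat.

stat


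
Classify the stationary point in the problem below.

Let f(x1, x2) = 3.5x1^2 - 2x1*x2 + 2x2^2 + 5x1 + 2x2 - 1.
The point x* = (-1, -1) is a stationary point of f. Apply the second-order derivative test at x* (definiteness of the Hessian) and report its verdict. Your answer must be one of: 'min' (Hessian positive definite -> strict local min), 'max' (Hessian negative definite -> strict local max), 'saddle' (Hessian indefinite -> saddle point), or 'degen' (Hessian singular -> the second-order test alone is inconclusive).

Compute the Hessian H = grad^2 f:
  H = [[7, -2], [-2, 4]]
Verify stationarity: grad f(x*) = H x* + g = (0, 0).
Eigenvalues of H: 3, 8.
Both eigenvalues > 0, so H is positive definite -> x* is a strict local min.

min


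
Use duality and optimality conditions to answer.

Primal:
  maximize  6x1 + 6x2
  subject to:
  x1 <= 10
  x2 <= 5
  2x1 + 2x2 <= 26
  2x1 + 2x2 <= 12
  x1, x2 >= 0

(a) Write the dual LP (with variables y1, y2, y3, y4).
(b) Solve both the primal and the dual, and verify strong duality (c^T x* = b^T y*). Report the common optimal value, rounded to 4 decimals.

The standard primal-dual pair for 'max c^T x s.t. A x <= b, x >= 0' is:
  Dual:  min b^T y  s.t.  A^T y >= c,  y >= 0.

So the dual LP is:
  minimize  10y1 + 5y2 + 26y3 + 12y4
  subject to:
    y1 + 2y3 + 2y4 >= 6
    y2 + 2y3 + 2y4 >= 6
    y1, y2, y3, y4 >= 0

Solving the primal: x* = (6, 0).
  primal value c^T x* = 36.
Solving the dual: y* = (0, 0, 0, 3).
  dual value b^T y* = 36.
Strong duality: c^T x* = b^T y*. Confirmed.

36


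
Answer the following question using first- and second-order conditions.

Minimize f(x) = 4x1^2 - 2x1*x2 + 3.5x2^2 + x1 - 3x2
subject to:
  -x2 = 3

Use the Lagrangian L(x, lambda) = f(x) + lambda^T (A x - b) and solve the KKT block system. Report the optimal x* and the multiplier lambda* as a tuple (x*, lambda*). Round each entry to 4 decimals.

Form the Lagrangian:
  L(x, lambda) = (1/2) x^T Q x + c^T x + lambda^T (A x - b)
Stationarity (grad_x L = 0): Q x + c + A^T lambda = 0.
Primal feasibility: A x = b.

This gives the KKT block system:
  [ Q   A^T ] [ x     ]   [-c ]
  [ A    0  ] [ lambda ] = [ b ]

Solving the linear system:
  x*      = (-0.875, -3)
  lambda* = (-22.25)
  f(x*)   = 37.4375

x* = (-0.875, -3), lambda* = (-22.25)


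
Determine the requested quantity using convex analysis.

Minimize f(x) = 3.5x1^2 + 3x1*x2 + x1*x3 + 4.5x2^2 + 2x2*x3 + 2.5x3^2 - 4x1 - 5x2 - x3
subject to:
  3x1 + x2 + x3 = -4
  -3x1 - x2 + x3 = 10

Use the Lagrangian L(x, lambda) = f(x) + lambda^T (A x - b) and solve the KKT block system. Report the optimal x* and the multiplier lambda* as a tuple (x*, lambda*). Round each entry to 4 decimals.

Form the Lagrangian:
  L(x, lambda) = (1/2) x^T Q x + c^T x + lambda^T (A x - b)
Stationarity (grad_x L = 0): Q x + c + A^T lambda = 0.
Primal feasibility: A x = b.

This gives the KKT block system:
  [ Q   A^T ] [ x     ]   [-c ]
  [ A    0  ] [ lambda ] = [ b ]

Solving the linear system:
  x*      = (-2.3429, 0.0286, 3)
  lambda* = (-2.9714, -8.7429)
  f(x*)   = 40.8857

x* = (-2.3429, 0.0286, 3), lambda* = (-2.9714, -8.7429)


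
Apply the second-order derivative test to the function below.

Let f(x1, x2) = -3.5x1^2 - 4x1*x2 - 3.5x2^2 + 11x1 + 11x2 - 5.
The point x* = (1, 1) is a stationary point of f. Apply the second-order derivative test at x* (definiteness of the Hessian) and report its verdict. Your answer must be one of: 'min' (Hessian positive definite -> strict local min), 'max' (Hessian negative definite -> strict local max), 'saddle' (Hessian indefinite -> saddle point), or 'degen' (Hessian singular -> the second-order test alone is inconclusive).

Compute the Hessian H = grad^2 f:
  H = [[-7, -4], [-4, -7]]
Verify stationarity: grad f(x*) = H x* + g = (0, 0).
Eigenvalues of H: -11, -3.
Both eigenvalues < 0, so H is negative definite -> x* is a strict local max.

max


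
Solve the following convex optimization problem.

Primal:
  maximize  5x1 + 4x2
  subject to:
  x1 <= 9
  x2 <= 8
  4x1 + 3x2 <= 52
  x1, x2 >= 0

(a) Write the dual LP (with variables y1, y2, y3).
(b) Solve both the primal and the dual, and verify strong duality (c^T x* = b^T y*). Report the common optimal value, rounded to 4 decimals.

The standard primal-dual pair for 'max c^T x s.t. A x <= b, x >= 0' is:
  Dual:  min b^T y  s.t.  A^T y >= c,  y >= 0.

So the dual LP is:
  minimize  9y1 + 8y2 + 52y3
  subject to:
    y1 + 4y3 >= 5
    y2 + 3y3 >= 4
    y1, y2, y3 >= 0

Solving the primal: x* = (7, 8).
  primal value c^T x* = 67.
Solving the dual: y* = (0, 0.25, 1.25).
  dual value b^T y* = 67.
Strong duality: c^T x* = b^T y*. Confirmed.

67


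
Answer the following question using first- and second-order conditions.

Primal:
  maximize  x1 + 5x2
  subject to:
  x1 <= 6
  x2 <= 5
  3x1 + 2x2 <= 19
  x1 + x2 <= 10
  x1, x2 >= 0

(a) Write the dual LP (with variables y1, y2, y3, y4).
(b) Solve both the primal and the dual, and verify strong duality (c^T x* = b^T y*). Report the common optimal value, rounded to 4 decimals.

The standard primal-dual pair for 'max c^T x s.t. A x <= b, x >= 0' is:
  Dual:  min b^T y  s.t.  A^T y >= c,  y >= 0.

So the dual LP is:
  minimize  6y1 + 5y2 + 19y3 + 10y4
  subject to:
    y1 + 3y3 + y4 >= 1
    y2 + 2y3 + y4 >= 5
    y1, y2, y3, y4 >= 0

Solving the primal: x* = (3, 5).
  primal value c^T x* = 28.
Solving the dual: y* = (0, 4.3333, 0.3333, 0).
  dual value b^T y* = 28.
Strong duality: c^T x* = b^T y*. Confirmed.

28


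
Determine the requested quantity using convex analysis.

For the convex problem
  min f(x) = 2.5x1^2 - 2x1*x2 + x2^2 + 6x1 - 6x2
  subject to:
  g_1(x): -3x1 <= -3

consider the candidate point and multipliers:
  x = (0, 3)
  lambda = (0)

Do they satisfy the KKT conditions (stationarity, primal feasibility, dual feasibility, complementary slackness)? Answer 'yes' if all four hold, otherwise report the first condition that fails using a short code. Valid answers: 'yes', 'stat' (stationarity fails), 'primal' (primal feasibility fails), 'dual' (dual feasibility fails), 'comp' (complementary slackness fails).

Gradient of f: grad f(x) = Q x + c = (0, 0)
Constraint values g_i(x) = a_i^T x - b_i:
  g_1((0, 3)) = 3
Stationarity residual: grad f(x) + sum_i lambda_i a_i = (0, 0)
  -> stationarity OK
Primal feasibility (all g_i <= 0): FAILS
Dual feasibility (all lambda_i >= 0): OK
Complementary slackness (lambda_i * g_i(x) = 0 for all i): OK

Verdict: the first failing condition is primal_feasibility -> primal.

primal


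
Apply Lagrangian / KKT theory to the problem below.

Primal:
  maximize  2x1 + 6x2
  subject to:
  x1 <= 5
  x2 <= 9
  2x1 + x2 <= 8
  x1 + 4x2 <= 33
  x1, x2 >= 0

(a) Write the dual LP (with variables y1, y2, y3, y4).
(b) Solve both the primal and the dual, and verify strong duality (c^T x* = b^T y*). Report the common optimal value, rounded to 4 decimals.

The standard primal-dual pair for 'max c^T x s.t. A x <= b, x >= 0' is:
  Dual:  min b^T y  s.t.  A^T y >= c,  y >= 0.

So the dual LP is:
  minimize  5y1 + 9y2 + 8y3 + 33y4
  subject to:
    y1 + 2y3 + y4 >= 2
    y2 + y3 + 4y4 >= 6
    y1, y2, y3, y4 >= 0

Solving the primal: x* = (0, 8).
  primal value c^T x* = 48.
Solving the dual: y* = (0, 0, 6, 0).
  dual value b^T y* = 48.
Strong duality: c^T x* = b^T y*. Confirmed.

48


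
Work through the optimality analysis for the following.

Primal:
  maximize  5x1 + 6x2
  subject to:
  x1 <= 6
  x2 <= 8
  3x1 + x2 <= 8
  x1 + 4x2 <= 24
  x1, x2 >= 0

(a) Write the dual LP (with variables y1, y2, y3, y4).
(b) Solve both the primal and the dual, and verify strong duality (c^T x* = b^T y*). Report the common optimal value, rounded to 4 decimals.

The standard primal-dual pair for 'max c^T x s.t. A x <= b, x >= 0' is:
  Dual:  min b^T y  s.t.  A^T y >= c,  y >= 0.

So the dual LP is:
  minimize  6y1 + 8y2 + 8y3 + 24y4
  subject to:
    y1 + 3y3 + y4 >= 5
    y2 + y3 + 4y4 >= 6
    y1, y2, y3, y4 >= 0

Solving the primal: x* = (0.7273, 5.8182).
  primal value c^T x* = 38.5455.
Solving the dual: y* = (0, 0, 1.2727, 1.1818).
  dual value b^T y* = 38.5455.
Strong duality: c^T x* = b^T y*. Confirmed.

38.5455


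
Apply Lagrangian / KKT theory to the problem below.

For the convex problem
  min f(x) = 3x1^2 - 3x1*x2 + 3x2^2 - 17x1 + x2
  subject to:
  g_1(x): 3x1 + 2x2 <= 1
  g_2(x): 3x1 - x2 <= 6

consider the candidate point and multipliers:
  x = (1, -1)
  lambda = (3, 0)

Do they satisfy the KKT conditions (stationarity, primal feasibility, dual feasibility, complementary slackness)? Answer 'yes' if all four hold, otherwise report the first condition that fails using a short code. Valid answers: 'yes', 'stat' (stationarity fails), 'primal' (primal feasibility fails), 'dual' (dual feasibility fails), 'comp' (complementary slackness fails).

Gradient of f: grad f(x) = Q x + c = (-8, -8)
Constraint values g_i(x) = a_i^T x - b_i:
  g_1((1, -1)) = 0
  g_2((1, -1)) = -2
Stationarity residual: grad f(x) + sum_i lambda_i a_i = (1, -2)
  -> stationarity FAILS
Primal feasibility (all g_i <= 0): OK
Dual feasibility (all lambda_i >= 0): OK
Complementary slackness (lambda_i * g_i(x) = 0 for all i): OK

Verdict: the first failing condition is stationarity -> stat.

stat


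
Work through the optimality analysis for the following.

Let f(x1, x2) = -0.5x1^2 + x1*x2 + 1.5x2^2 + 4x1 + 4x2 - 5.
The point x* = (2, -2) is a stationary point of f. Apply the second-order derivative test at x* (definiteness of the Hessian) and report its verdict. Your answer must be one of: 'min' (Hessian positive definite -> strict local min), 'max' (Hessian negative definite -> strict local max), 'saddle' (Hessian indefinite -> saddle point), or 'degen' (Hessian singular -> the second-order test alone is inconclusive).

Compute the Hessian H = grad^2 f:
  H = [[-1, 1], [1, 3]]
Verify stationarity: grad f(x*) = H x* + g = (0, 0).
Eigenvalues of H: -1.2361, 3.2361.
Eigenvalues have mixed signs, so H is indefinite -> x* is a saddle point.

saddle


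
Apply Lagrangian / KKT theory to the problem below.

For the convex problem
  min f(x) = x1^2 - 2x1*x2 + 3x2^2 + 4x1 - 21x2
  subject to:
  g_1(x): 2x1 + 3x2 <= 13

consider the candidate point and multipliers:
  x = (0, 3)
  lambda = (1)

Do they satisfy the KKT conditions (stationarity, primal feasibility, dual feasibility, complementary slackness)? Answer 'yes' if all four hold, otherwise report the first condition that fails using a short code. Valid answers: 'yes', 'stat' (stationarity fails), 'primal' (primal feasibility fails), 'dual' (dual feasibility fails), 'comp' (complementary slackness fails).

Gradient of f: grad f(x) = Q x + c = (-2, -3)
Constraint values g_i(x) = a_i^T x - b_i:
  g_1((0, 3)) = -4
Stationarity residual: grad f(x) + sum_i lambda_i a_i = (0, 0)
  -> stationarity OK
Primal feasibility (all g_i <= 0): OK
Dual feasibility (all lambda_i >= 0): OK
Complementary slackness (lambda_i * g_i(x) = 0 for all i): FAILS

Verdict: the first failing condition is complementary_slackness -> comp.

comp


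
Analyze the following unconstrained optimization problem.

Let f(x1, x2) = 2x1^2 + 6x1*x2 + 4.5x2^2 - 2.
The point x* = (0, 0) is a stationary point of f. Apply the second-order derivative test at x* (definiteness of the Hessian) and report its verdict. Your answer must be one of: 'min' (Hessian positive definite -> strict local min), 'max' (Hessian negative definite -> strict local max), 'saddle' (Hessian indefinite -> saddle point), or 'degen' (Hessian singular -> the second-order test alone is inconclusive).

Compute the Hessian H = grad^2 f:
  H = [[4, 6], [6, 9]]
Verify stationarity: grad f(x*) = H x* + g = (0, 0).
Eigenvalues of H: 0, 13.
H has a zero eigenvalue (singular; positive semidefinite but not definite), so H is neither positive definite, negative definite, nor indefinite. The second-order test alone is inconclusive -> degen.
(Indeed, f is constant along the null direction of H through x*, so x* is not a strict local extremum.)

degen


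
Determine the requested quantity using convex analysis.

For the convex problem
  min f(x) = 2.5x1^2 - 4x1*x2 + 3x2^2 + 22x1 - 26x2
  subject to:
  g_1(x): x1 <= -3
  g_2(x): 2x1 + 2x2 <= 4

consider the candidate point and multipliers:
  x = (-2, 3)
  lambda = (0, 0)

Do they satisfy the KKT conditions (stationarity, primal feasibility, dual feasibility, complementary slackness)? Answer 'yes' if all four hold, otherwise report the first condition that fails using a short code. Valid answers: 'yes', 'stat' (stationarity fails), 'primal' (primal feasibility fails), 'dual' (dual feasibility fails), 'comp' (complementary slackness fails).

Gradient of f: grad f(x) = Q x + c = (0, 0)
Constraint values g_i(x) = a_i^T x - b_i:
  g_1((-2, 3)) = 1
  g_2((-2, 3)) = -2
Stationarity residual: grad f(x) + sum_i lambda_i a_i = (0, 0)
  -> stationarity OK
Primal feasibility (all g_i <= 0): FAILS
Dual feasibility (all lambda_i >= 0): OK
Complementary slackness (lambda_i * g_i(x) = 0 for all i): OK

Verdict: the first failing condition is primal_feasibility -> primal.

primal


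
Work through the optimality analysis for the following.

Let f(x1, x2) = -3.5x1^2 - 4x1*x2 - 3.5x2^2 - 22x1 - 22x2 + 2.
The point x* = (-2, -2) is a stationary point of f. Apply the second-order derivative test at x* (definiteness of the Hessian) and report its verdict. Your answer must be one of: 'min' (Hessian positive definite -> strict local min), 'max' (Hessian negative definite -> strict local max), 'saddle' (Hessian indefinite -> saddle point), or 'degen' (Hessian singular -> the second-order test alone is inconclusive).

Compute the Hessian H = grad^2 f:
  H = [[-7, -4], [-4, -7]]
Verify stationarity: grad f(x*) = H x* + g = (0, 0).
Eigenvalues of H: -11, -3.
Both eigenvalues < 0, so H is negative definite -> x* is a strict local max.

max


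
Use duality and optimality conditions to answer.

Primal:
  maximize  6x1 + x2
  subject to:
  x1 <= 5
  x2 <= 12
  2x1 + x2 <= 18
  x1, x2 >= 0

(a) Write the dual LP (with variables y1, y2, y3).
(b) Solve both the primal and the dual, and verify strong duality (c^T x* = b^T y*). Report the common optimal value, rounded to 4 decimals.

The standard primal-dual pair for 'max c^T x s.t. A x <= b, x >= 0' is:
  Dual:  min b^T y  s.t.  A^T y >= c,  y >= 0.

So the dual LP is:
  minimize  5y1 + 12y2 + 18y3
  subject to:
    y1 + 2y3 >= 6
    y2 + y3 >= 1
    y1, y2, y3 >= 0

Solving the primal: x* = (5, 8).
  primal value c^T x* = 38.
Solving the dual: y* = (4, 0, 1).
  dual value b^T y* = 38.
Strong duality: c^T x* = b^T y*. Confirmed.

38


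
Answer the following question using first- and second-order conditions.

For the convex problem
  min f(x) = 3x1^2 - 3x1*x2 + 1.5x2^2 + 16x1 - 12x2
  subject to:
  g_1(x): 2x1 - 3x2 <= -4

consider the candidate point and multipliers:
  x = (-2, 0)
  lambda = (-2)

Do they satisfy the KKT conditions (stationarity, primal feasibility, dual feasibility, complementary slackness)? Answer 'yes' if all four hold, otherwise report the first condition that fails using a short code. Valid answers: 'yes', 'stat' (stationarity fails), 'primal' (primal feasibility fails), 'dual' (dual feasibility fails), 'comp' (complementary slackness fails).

Gradient of f: grad f(x) = Q x + c = (4, -6)
Constraint values g_i(x) = a_i^T x - b_i:
  g_1((-2, 0)) = 0
Stationarity residual: grad f(x) + sum_i lambda_i a_i = (0, 0)
  -> stationarity OK
Primal feasibility (all g_i <= 0): OK
Dual feasibility (all lambda_i >= 0): FAILS
Complementary slackness (lambda_i * g_i(x) = 0 for all i): OK

Verdict: the first failing condition is dual_feasibility -> dual.

dual


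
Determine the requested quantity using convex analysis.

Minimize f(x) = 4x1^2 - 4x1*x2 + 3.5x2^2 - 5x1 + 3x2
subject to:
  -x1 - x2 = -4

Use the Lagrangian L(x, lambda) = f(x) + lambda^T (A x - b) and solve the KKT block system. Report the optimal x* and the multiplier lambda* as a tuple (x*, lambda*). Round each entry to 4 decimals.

Form the Lagrangian:
  L(x, lambda) = (1/2) x^T Q x + c^T x + lambda^T (A x - b)
Stationarity (grad_x L = 0): Q x + c + A^T lambda = 0.
Primal feasibility: A x = b.

This gives the KKT block system:
  [ Q   A^T ] [ x     ]   [-c ]
  [ A    0  ] [ lambda ] = [ b ]

Solving the linear system:
  x*      = (2.2609, 1.7391)
  lambda* = (6.1304)
  f(x*)   = 9.2174

x* = (2.2609, 1.7391), lambda* = (6.1304)


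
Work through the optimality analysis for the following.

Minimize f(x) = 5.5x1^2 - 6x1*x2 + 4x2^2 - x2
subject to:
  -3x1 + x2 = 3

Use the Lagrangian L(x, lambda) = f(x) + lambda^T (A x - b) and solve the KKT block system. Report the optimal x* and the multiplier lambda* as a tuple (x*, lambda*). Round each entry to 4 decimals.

Form the Lagrangian:
  L(x, lambda) = (1/2) x^T Q x + c^T x + lambda^T (A x - b)
Stationarity (grad_x L = 0): Q x + c + A^T lambda = 0.
Primal feasibility: A x = b.

This gives the KKT block system:
  [ Q   A^T ] [ x     ]   [-c ]
  [ A    0  ] [ lambda ] = [ b ]

Solving the linear system:
  x*      = (-1.0851, -0.2553)
  lambda* = (-3.4681)
  f(x*)   = 5.3298

x* = (-1.0851, -0.2553), lambda* = (-3.4681)


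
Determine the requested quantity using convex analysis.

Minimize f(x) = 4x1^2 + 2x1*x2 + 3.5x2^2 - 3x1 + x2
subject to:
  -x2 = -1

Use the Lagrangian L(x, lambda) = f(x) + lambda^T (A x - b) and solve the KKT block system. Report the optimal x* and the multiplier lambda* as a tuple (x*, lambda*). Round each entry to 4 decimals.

Form the Lagrangian:
  L(x, lambda) = (1/2) x^T Q x + c^T x + lambda^T (A x - b)
Stationarity (grad_x L = 0): Q x + c + A^T lambda = 0.
Primal feasibility: A x = b.

This gives the KKT block system:
  [ Q   A^T ] [ x     ]   [-c ]
  [ A    0  ] [ lambda ] = [ b ]

Solving the linear system:
  x*      = (0.125, 1)
  lambda* = (8.25)
  f(x*)   = 4.4375

x* = (0.125, 1), lambda* = (8.25)


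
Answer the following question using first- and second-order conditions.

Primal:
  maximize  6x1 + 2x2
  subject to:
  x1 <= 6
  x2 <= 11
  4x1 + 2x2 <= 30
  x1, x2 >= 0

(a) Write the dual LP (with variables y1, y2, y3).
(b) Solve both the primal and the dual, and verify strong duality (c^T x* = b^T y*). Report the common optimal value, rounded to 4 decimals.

The standard primal-dual pair for 'max c^T x s.t. A x <= b, x >= 0' is:
  Dual:  min b^T y  s.t.  A^T y >= c,  y >= 0.

So the dual LP is:
  minimize  6y1 + 11y2 + 30y3
  subject to:
    y1 + 4y3 >= 6
    y2 + 2y3 >= 2
    y1, y2, y3 >= 0

Solving the primal: x* = (6, 3).
  primal value c^T x* = 42.
Solving the dual: y* = (2, 0, 1).
  dual value b^T y* = 42.
Strong duality: c^T x* = b^T y*. Confirmed.

42


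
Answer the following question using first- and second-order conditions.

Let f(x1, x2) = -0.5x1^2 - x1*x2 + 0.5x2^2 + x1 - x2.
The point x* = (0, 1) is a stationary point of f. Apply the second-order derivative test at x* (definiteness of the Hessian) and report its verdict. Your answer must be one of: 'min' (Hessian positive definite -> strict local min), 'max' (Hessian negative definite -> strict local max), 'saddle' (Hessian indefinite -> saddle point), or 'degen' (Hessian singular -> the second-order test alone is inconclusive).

Compute the Hessian H = grad^2 f:
  H = [[-1, -1], [-1, 1]]
Verify stationarity: grad f(x*) = H x* + g = (0, 0).
Eigenvalues of H: -1.4142, 1.4142.
Eigenvalues have mixed signs, so H is indefinite -> x* is a saddle point.

saddle


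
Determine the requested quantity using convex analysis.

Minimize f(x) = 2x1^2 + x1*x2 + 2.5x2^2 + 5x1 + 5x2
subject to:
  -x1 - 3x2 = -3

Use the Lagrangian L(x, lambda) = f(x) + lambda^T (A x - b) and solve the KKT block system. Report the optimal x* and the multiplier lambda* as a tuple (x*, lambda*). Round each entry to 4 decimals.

Form the Lagrangian:
  L(x, lambda) = (1/2) x^T Q x + c^T x + lambda^T (A x - b)
Stationarity (grad_x L = 0): Q x + c + A^T lambda = 0.
Primal feasibility: A x = b.

This gives the KKT block system:
  [ Q   A^T ] [ x     ]   [-c ]
  [ A    0  ] [ lambda ] = [ b ]

Solving the linear system:
  x*      = (-0.6857, 1.2286)
  lambda* = (3.4857)
  f(x*)   = 6.5857

x* = (-0.6857, 1.2286), lambda* = (3.4857)


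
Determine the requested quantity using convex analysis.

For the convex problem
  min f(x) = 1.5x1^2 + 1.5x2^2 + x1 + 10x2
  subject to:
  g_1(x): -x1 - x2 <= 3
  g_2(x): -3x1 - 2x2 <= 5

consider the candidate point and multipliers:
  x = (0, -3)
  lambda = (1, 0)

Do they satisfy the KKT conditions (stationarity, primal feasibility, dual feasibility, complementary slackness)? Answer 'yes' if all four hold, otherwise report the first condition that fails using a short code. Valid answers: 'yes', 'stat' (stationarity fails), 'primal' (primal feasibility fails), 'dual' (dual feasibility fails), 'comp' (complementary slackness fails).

Gradient of f: grad f(x) = Q x + c = (1, 1)
Constraint values g_i(x) = a_i^T x - b_i:
  g_1((0, -3)) = 0
  g_2((0, -3)) = 1
Stationarity residual: grad f(x) + sum_i lambda_i a_i = (0, 0)
  -> stationarity OK
Primal feasibility (all g_i <= 0): FAILS
Dual feasibility (all lambda_i >= 0): OK
Complementary slackness (lambda_i * g_i(x) = 0 for all i): OK

Verdict: the first failing condition is primal_feasibility -> primal.

primal


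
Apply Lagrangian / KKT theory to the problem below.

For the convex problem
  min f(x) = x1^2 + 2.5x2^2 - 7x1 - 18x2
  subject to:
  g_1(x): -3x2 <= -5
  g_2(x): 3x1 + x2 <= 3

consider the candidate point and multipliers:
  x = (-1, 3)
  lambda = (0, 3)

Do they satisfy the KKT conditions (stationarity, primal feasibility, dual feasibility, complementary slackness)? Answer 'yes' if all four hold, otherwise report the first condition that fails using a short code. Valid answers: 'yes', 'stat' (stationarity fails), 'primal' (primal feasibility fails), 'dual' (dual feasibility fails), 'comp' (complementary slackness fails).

Gradient of f: grad f(x) = Q x + c = (-9, -3)
Constraint values g_i(x) = a_i^T x - b_i:
  g_1((-1, 3)) = -4
  g_2((-1, 3)) = -3
Stationarity residual: grad f(x) + sum_i lambda_i a_i = (0, 0)
  -> stationarity OK
Primal feasibility (all g_i <= 0): OK
Dual feasibility (all lambda_i >= 0): OK
Complementary slackness (lambda_i * g_i(x) = 0 for all i): FAILS

Verdict: the first failing condition is complementary_slackness -> comp.

comp


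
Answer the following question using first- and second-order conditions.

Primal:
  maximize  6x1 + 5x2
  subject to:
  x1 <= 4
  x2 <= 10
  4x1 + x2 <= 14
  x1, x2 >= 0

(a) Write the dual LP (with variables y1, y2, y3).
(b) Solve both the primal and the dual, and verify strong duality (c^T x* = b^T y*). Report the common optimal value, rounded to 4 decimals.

The standard primal-dual pair for 'max c^T x s.t. A x <= b, x >= 0' is:
  Dual:  min b^T y  s.t.  A^T y >= c,  y >= 0.

So the dual LP is:
  minimize  4y1 + 10y2 + 14y3
  subject to:
    y1 + 4y3 >= 6
    y2 + y3 >= 5
    y1, y2, y3 >= 0

Solving the primal: x* = (1, 10).
  primal value c^T x* = 56.
Solving the dual: y* = (0, 3.5, 1.5).
  dual value b^T y* = 56.
Strong duality: c^T x* = b^T y*. Confirmed.

56


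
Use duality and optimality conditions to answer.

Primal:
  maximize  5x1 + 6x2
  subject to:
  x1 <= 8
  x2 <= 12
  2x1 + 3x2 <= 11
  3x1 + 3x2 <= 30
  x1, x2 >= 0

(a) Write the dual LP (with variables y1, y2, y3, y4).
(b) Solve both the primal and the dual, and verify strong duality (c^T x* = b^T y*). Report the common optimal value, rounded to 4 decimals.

The standard primal-dual pair for 'max c^T x s.t. A x <= b, x >= 0' is:
  Dual:  min b^T y  s.t.  A^T y >= c,  y >= 0.

So the dual LP is:
  minimize  8y1 + 12y2 + 11y3 + 30y4
  subject to:
    y1 + 2y3 + 3y4 >= 5
    y2 + 3y3 + 3y4 >= 6
    y1, y2, y3, y4 >= 0

Solving the primal: x* = (5.5, 0).
  primal value c^T x* = 27.5.
Solving the dual: y* = (0, 0, 2.5, 0).
  dual value b^T y* = 27.5.
Strong duality: c^T x* = b^T y*. Confirmed.

27.5


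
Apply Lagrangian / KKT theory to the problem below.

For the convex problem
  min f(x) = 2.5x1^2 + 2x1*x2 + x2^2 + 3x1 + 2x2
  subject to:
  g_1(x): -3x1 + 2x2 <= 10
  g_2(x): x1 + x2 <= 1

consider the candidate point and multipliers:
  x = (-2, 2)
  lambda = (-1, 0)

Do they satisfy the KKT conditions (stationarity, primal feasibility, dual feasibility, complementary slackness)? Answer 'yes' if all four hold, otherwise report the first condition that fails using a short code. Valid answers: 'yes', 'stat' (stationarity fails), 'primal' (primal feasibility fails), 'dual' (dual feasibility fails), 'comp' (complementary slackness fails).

Gradient of f: grad f(x) = Q x + c = (-3, 2)
Constraint values g_i(x) = a_i^T x - b_i:
  g_1((-2, 2)) = 0
  g_2((-2, 2)) = -1
Stationarity residual: grad f(x) + sum_i lambda_i a_i = (0, 0)
  -> stationarity OK
Primal feasibility (all g_i <= 0): OK
Dual feasibility (all lambda_i >= 0): FAILS
Complementary slackness (lambda_i * g_i(x) = 0 for all i): OK

Verdict: the first failing condition is dual_feasibility -> dual.

dual


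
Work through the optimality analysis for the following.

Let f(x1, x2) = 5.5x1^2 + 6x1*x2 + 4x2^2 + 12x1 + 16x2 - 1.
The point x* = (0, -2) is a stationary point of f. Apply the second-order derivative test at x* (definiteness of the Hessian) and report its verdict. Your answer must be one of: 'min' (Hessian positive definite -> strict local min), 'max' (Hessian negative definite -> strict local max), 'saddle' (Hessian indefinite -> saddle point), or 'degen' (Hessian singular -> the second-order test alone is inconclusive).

Compute the Hessian H = grad^2 f:
  H = [[11, 6], [6, 8]]
Verify stationarity: grad f(x*) = H x* + g = (0, 0).
Eigenvalues of H: 3.3153, 15.6847.
Both eigenvalues > 0, so H is positive definite -> x* is a strict local min.

min


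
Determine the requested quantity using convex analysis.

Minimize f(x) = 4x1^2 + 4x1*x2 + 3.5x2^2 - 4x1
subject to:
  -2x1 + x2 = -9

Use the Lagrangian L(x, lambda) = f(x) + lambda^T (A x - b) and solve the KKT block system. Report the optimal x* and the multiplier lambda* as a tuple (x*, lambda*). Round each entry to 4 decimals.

Form the Lagrangian:
  L(x, lambda) = (1/2) x^T Q x + c^T x + lambda^T (A x - b)
Stationarity (grad_x L = 0): Q x + c + A^T lambda = 0.
Primal feasibility: A x = b.

This gives the KKT block system:
  [ Q   A^T ] [ x     ]   [-c ]
  [ A    0  ] [ lambda ] = [ b ]

Solving the linear system:
  x*      = (3.1923, -2.6154)
  lambda* = (5.5385)
  f(x*)   = 18.5385

x* = (3.1923, -2.6154), lambda* = (5.5385)


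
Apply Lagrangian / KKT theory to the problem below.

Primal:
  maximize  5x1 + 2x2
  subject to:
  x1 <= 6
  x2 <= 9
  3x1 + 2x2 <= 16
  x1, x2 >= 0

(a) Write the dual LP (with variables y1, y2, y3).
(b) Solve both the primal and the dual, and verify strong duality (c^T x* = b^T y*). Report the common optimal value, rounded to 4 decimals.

The standard primal-dual pair for 'max c^T x s.t. A x <= b, x >= 0' is:
  Dual:  min b^T y  s.t.  A^T y >= c,  y >= 0.

So the dual LP is:
  minimize  6y1 + 9y2 + 16y3
  subject to:
    y1 + 3y3 >= 5
    y2 + 2y3 >= 2
    y1, y2, y3 >= 0

Solving the primal: x* = (5.3333, 0).
  primal value c^T x* = 26.6667.
Solving the dual: y* = (0, 0, 1.6667).
  dual value b^T y* = 26.6667.
Strong duality: c^T x* = b^T y*. Confirmed.

26.6667


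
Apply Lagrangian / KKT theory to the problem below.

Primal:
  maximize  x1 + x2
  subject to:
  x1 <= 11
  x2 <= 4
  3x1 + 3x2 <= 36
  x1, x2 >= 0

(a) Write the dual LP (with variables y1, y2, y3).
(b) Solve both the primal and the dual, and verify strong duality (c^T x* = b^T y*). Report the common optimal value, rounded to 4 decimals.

The standard primal-dual pair for 'max c^T x s.t. A x <= b, x >= 0' is:
  Dual:  min b^T y  s.t.  A^T y >= c,  y >= 0.

So the dual LP is:
  minimize  11y1 + 4y2 + 36y3
  subject to:
    y1 + 3y3 >= 1
    y2 + 3y3 >= 1
    y1, y2, y3 >= 0

Solving the primal: x* = (8, 4).
  primal value c^T x* = 12.
Solving the dual: y* = (0, 0, 0.3333).
  dual value b^T y* = 12.
Strong duality: c^T x* = b^T y*. Confirmed.

12


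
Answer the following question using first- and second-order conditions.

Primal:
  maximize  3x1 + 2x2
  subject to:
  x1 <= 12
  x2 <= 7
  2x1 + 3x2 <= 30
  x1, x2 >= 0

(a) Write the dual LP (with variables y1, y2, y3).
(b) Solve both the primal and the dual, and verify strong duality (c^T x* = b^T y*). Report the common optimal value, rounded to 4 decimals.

The standard primal-dual pair for 'max c^T x s.t. A x <= b, x >= 0' is:
  Dual:  min b^T y  s.t.  A^T y >= c,  y >= 0.

So the dual LP is:
  minimize  12y1 + 7y2 + 30y3
  subject to:
    y1 + 2y3 >= 3
    y2 + 3y3 >= 2
    y1, y2, y3 >= 0

Solving the primal: x* = (12, 2).
  primal value c^T x* = 40.
Solving the dual: y* = (1.6667, 0, 0.6667).
  dual value b^T y* = 40.
Strong duality: c^T x* = b^T y*. Confirmed.

40


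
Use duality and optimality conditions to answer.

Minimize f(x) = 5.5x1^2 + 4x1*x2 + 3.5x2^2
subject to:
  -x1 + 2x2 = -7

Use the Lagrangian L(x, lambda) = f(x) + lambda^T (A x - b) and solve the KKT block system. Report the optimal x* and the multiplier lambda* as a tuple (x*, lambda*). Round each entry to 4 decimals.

Form the Lagrangian:
  L(x, lambda) = (1/2) x^T Q x + c^T x + lambda^T (A x - b)
Stationarity (grad_x L = 0): Q x + c + A^T lambda = 0.
Primal feasibility: A x = b.

This gives the KKT block system:
  [ Q   A^T ] [ x     ]   [-c ]
  [ A    0  ] [ lambda ] = [ b ]

Solving the linear system:
  x*      = (1.5672, -2.7164)
  lambda* = (6.3731)
  f(x*)   = 22.306

x* = (1.5672, -2.7164), lambda* = (6.3731)


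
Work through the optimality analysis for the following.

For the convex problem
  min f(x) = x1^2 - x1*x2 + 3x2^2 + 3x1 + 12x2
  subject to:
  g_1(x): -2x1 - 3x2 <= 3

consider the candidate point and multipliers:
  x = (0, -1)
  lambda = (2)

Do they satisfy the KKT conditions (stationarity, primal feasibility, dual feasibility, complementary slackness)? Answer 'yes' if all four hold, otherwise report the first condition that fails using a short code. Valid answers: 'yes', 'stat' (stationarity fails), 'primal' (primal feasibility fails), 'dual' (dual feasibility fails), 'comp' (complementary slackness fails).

Gradient of f: grad f(x) = Q x + c = (4, 6)
Constraint values g_i(x) = a_i^T x - b_i:
  g_1((0, -1)) = 0
Stationarity residual: grad f(x) + sum_i lambda_i a_i = (0, 0)
  -> stationarity OK
Primal feasibility (all g_i <= 0): OK
Dual feasibility (all lambda_i >= 0): OK
Complementary slackness (lambda_i * g_i(x) = 0 for all i): OK

Verdict: yes, KKT holds.

yes


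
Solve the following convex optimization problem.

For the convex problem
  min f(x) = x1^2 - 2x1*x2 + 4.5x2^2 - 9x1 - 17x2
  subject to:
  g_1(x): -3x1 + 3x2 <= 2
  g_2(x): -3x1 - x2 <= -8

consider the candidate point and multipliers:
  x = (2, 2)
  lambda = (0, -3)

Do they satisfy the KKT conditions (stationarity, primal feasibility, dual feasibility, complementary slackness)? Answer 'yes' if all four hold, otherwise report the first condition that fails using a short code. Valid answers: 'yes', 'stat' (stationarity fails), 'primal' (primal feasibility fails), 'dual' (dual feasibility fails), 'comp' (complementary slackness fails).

Gradient of f: grad f(x) = Q x + c = (-9, -3)
Constraint values g_i(x) = a_i^T x - b_i:
  g_1((2, 2)) = -2
  g_2((2, 2)) = 0
Stationarity residual: grad f(x) + sum_i lambda_i a_i = (0, 0)
  -> stationarity OK
Primal feasibility (all g_i <= 0): OK
Dual feasibility (all lambda_i >= 0): FAILS
Complementary slackness (lambda_i * g_i(x) = 0 for all i): OK

Verdict: the first failing condition is dual_feasibility -> dual.

dual
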